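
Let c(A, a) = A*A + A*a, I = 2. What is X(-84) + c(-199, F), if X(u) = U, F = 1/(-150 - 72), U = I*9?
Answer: 8795617/222 ≈ 39620.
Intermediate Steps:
U = 18 (U = 2*9 = 18)
F = -1/222 (F = 1/(-222) = -1/222 ≈ -0.0045045)
c(A, a) = A² + A*a
X(u) = 18
X(-84) + c(-199, F) = 18 - 199*(-199 - 1/222) = 18 - 199*(-44179/222) = 18 + 8791621/222 = 8795617/222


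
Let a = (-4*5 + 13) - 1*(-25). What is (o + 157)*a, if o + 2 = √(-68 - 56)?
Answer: 2790 + 36*I*√31 ≈ 2790.0 + 200.44*I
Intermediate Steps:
o = -2 + 2*I*√31 (o = -2 + √(-68 - 56) = -2 + √(-124) = -2 + 2*I*√31 ≈ -2.0 + 11.136*I)
a = 18 (a = (-20 + 13) + 25 = -7 + 25 = 18)
(o + 157)*a = ((-2 + 2*I*√31) + 157)*18 = (155 + 2*I*√31)*18 = 2790 + 36*I*√31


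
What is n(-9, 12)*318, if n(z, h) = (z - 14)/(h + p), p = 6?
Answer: -1219/3 ≈ -406.33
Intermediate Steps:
n(z, h) = (-14 + z)/(6 + h) (n(z, h) = (z - 14)/(h + 6) = (-14 + z)/(6 + h))
n(-9, 12)*318 = ((-14 - 9)/(6 + 12))*318 = (-23/18)*318 = ((1/18)*(-23))*318 = -23/18*318 = -1219/3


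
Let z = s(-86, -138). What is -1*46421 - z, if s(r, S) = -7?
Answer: -46414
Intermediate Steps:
z = -7
-1*46421 - z = -1*46421 - 1*(-7) = -46421 + 7 = -46414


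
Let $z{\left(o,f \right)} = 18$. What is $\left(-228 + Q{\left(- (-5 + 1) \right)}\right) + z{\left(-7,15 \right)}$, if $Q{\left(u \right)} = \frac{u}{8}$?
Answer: $- \frac{419}{2} \approx -209.5$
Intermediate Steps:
$Q{\left(u \right)} = \frac{u}{8}$ ($Q{\left(u \right)} = u \frac{1}{8} = \frac{u}{8}$)
$\left(-228 + Q{\left(- (-5 + 1) \right)}\right) + z{\left(-7,15 \right)} = \left(-228 + \frac{\left(-1\right) \left(-5 + 1\right)}{8}\right) + 18 = \left(-228 + \frac{\left(-1\right) \left(-4\right)}{8}\right) + 18 = \left(-228 + \frac{1}{8} \cdot 4\right) + 18 = \left(-228 + \frac{1}{2}\right) + 18 = - \frac{455}{2} + 18 = - \frac{419}{2}$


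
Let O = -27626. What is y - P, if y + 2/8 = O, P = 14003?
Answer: -166517/4 ≈ -41629.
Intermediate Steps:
y = -110505/4 (y = -1/4 - 27626 = -110505/4 ≈ -27626.)
y - P = -110505/4 - 1*14003 = -110505/4 - 14003 = -166517/4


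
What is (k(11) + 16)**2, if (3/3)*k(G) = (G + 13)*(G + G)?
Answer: 295936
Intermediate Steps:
k(G) = 2*G*(13 + G) (k(G) = (G + 13)*(G + G) = (13 + G)*(2*G) = 2*G*(13 + G))
(k(11) + 16)**2 = (2*11*(13 + 11) + 16)**2 = (2*11*24 + 16)**2 = (528 + 16)**2 = 544**2 = 295936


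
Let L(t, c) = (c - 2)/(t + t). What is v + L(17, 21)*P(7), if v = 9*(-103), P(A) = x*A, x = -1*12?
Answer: -16557/17 ≈ -973.94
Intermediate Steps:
x = -12
P(A) = -12*A
v = -927
L(t, c) = (-2 + c)/(2*t) (L(t, c) = (-2 + c)/((2*t)) = (-2 + c)*(1/(2*t)) = (-2 + c)/(2*t))
v + L(17, 21)*P(7) = -927 + ((½)*(-2 + 21)/17)*(-12*7) = -927 + ((½)*(1/17)*19)*(-84) = -927 + (19/34)*(-84) = -927 - 798/17 = -16557/17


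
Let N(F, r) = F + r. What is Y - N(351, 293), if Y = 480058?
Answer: 479414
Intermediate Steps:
Y - N(351, 293) = 480058 - (351 + 293) = 480058 - 1*644 = 480058 - 644 = 479414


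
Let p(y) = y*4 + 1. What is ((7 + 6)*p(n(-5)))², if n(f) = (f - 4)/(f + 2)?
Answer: 28561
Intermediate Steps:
n(f) = (-4 + f)/(2 + f)
p(y) = 1 + 4*y (p(y) = 4*y + 1 = 1 + 4*y)
((7 + 6)*p(n(-5)))² = ((7 + 6)*(1 + 4*((-4 - 5)/(2 - 5))))² = (13*(1 + 4*(-9/(-3))))² = (13*(1 + 4*(-⅓*(-9))))² = (13*(1 + 4*3))² = (13*(1 + 12))² = (13*13)² = 169² = 28561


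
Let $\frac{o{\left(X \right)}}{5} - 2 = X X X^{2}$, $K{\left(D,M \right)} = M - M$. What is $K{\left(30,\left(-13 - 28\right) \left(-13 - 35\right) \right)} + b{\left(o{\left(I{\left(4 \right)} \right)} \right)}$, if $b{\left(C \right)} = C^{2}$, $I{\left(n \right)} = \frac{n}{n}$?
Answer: $225$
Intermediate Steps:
$K{\left(D,M \right)} = 0$
$I{\left(n \right)} = 1$
$o{\left(X \right)} = 10 + 5 X^{4}$ ($o{\left(X \right)} = 10 + 5 X X X^{2} = 10 + 5 X^{2} X^{2} = 10 + 5 X^{4}$)
$K{\left(30,\left(-13 - 28\right) \left(-13 - 35\right) \right)} + b{\left(o{\left(I{\left(4 \right)} \right)} \right)} = 0 + \left(10 + 5 \cdot 1^{4}\right)^{2} = 0 + \left(10 + 5 \cdot 1\right)^{2} = 0 + \left(10 + 5\right)^{2} = 0 + 15^{2} = 0 + 225 = 225$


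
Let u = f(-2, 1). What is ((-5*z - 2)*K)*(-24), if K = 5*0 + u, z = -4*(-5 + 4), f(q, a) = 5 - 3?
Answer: 1056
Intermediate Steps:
f(q, a) = 2
u = 2
z = 4 (z = -4*(-1) = 4)
K = 2 (K = 5*0 + 2 = 0 + 2 = 2)
((-5*z - 2)*K)*(-24) = ((-5*4 - 2)*2)*(-24) = ((-20 - 2)*2)*(-24) = -22*2*(-24) = -44*(-24) = 1056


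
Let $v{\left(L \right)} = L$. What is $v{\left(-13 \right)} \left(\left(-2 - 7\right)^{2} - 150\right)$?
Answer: $897$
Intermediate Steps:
$v{\left(-13 \right)} \left(\left(-2 - 7\right)^{2} - 150\right) = - 13 \left(\left(-2 - 7\right)^{2} - 150\right) = - 13 \left(\left(-9\right)^{2} - 150\right) = - 13 \left(81 - 150\right) = \left(-13\right) \left(-69\right) = 897$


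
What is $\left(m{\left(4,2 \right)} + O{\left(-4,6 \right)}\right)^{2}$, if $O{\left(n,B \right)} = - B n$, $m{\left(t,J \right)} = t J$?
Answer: $1024$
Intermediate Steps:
$m{\left(t,J \right)} = J t$
$O{\left(n,B \right)} = - B n$
$\left(m{\left(4,2 \right)} + O{\left(-4,6 \right)}\right)^{2} = \left(2 \cdot 4 - 6 \left(-4\right)\right)^{2} = \left(8 + 24\right)^{2} = 32^{2} = 1024$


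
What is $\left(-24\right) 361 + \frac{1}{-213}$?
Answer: $- \frac{1845433}{213} \approx -8664.0$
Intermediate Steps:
$\left(-24\right) 361 + \frac{1}{-213} = -8664 - \frac{1}{213} = - \frac{1845433}{213}$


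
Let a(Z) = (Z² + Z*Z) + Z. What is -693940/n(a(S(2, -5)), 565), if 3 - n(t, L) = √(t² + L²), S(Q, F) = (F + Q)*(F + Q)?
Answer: 2081820/348457 + 693940*√348466/348457 ≈ 1181.6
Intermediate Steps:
S(Q, F) = (F + Q)²
a(Z) = Z + 2*Z² (a(Z) = (Z² + Z²) + Z = 2*Z² + Z = Z + 2*Z²)
n(t, L) = 3 - √(L² + t²) (n(t, L) = 3 - √(t² + L²) = 3 - √(L² + t²))
-693940/n(a(S(2, -5)), 565) = -693940/(3 - √(565² + ((-5 + 2)²*(1 + 2*(-5 + 2)²))²)) = -693940/(3 - √(319225 + ((-3)²*(1 + 2*(-3)²))²)) = -693940/(3 - √(319225 + (9*(1 + 2*9))²)) = -693940/(3 - √(319225 + (9*(1 + 18))²)) = -693940/(3 - √(319225 + (9*19)²)) = -693940/(3 - √(319225 + 171²)) = -693940/(3 - √(319225 + 29241)) = -693940/(3 - √348466)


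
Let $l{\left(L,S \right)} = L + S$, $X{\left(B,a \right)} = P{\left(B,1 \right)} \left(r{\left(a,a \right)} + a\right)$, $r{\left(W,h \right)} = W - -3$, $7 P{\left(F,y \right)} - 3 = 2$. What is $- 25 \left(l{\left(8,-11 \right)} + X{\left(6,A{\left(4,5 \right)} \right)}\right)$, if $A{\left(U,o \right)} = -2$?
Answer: $\frac{650}{7} \approx 92.857$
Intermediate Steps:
$P{\left(F,y \right)} = \frac{5}{7}$ ($P{\left(F,y \right)} = \frac{3}{7} + \frac{1}{7} \cdot 2 = \frac{3}{7} + \frac{2}{7} = \frac{5}{7}$)
$r{\left(W,h \right)} = 3 + W$ ($r{\left(W,h \right)} = W + 3 = 3 + W$)
$X{\left(B,a \right)} = \frac{15}{7} + \frac{10 a}{7}$ ($X{\left(B,a \right)} = \frac{5 \left(\left(3 + a\right) + a\right)}{7} = \frac{5 \left(3 + 2 a\right)}{7} = \frac{15}{7} + \frac{10 a}{7}$)
$- 25 \left(l{\left(8,-11 \right)} + X{\left(6,A{\left(4,5 \right)} \right)}\right) = - 25 \left(\left(8 - 11\right) + \left(\frac{15}{7} + \frac{10}{7} \left(-2\right)\right)\right) = - 25 \left(-3 + \left(\frac{15}{7} - \frac{20}{7}\right)\right) = - 25 \left(-3 - \frac{5}{7}\right) = \left(-25\right) \left(- \frac{26}{7}\right) = \frac{650}{7}$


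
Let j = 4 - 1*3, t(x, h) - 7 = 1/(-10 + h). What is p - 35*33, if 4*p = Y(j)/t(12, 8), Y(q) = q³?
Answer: -30029/26 ≈ -1155.0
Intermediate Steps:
t(x, h) = 7 + 1/(-10 + h)
j = 1 (j = 4 - 3 = 1)
p = 1/26 (p = (1³/(((-69 + 7*8)/(-10 + 8))))/4 = (1/((-69 + 56)/(-2)))/4 = (1/(-½*(-13)))/4 = (1/(13/2))/4 = (1*(2/13))/4 = (¼)*(2/13) = 1/26 ≈ 0.038462)
p - 35*33 = 1/26 - 35*33 = 1/26 - 1155 = -30029/26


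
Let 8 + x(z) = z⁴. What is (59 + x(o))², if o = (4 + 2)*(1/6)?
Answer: 2704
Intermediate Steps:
o = 1 (o = 6*(1*(⅙)) = 6*(⅙) = 1)
x(z) = -8 + z⁴
(59 + x(o))² = (59 + (-8 + 1⁴))² = (59 + (-8 + 1))² = (59 - 7)² = 52² = 2704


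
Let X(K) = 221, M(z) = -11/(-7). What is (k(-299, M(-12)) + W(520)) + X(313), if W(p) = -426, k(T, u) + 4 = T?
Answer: -508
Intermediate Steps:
M(z) = 11/7 (M(z) = -11*(-⅐) = 11/7)
k(T, u) = -4 + T
(k(-299, M(-12)) + W(520)) + X(313) = ((-4 - 299) - 426) + 221 = (-303 - 426) + 221 = -729 + 221 = -508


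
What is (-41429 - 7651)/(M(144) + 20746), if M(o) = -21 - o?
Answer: -49080/20581 ≈ -2.3847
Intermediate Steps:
(-41429 - 7651)/(M(144) + 20746) = (-41429 - 7651)/((-21 - 1*144) + 20746) = -49080/((-21 - 144) + 20746) = -49080/(-165 + 20746) = -49080/20581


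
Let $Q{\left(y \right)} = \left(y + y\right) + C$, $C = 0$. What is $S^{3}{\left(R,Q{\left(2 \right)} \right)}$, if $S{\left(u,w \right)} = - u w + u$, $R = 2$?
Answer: $-216$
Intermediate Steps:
$Q{\left(y \right)} = 2 y$ ($Q{\left(y \right)} = \left(y + y\right) + 0 = 2 y + 0 = 2 y$)
$S{\left(u,w \right)} = u - u w$ ($S{\left(u,w \right)} = - u w + u = u - u w$)
$S^{3}{\left(R,Q{\left(2 \right)} \right)} = \left(2 \left(1 - 2 \cdot 2\right)\right)^{3} = \left(2 \left(1 - 4\right)\right)^{3} = \left(2 \left(-3\right)\right)^{3} = \left(-6\right)^{3} = -216$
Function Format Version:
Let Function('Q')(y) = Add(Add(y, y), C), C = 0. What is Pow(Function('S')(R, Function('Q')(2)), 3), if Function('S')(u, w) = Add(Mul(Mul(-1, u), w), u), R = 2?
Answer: -216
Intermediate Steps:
Function('Q')(y) = Mul(2, y) (Function('Q')(y) = Add(Add(y, y), 0) = Add(Mul(2, y), 0) = Mul(2, y))
Function('S')(u, w) = Add(u, Mul(-1, u, w)) (Function('S')(u, w) = Add(Mul(-1, u, w), u) = Add(u, Mul(-1, u, w)))
Pow(Function('S')(R, Function('Q')(2)), 3) = Pow(Mul(2, Add(1, Mul(-1, Mul(2, 2)))), 3) = Pow(Mul(2, Add(1, Mul(-1, 4))), 3) = Pow(Mul(2, Add(1, -4)), 3) = Pow(Mul(2, -3), 3) = Pow(-6, 3) = -216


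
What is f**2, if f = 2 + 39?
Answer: 1681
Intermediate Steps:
f = 41
f**2 = 41**2 = 1681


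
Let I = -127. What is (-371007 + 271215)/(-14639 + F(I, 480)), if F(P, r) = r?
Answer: 99792/14159 ≈ 7.0480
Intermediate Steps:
(-371007 + 271215)/(-14639 + F(I, 480)) = (-371007 + 271215)/(-14639 + 480) = -99792/(-14159) = -99792*(-1/14159) = 99792/14159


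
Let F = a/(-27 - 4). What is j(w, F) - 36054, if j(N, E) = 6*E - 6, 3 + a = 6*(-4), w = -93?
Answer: -1117698/31 ≈ -36055.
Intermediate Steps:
a = -27 (a = -3 + 6*(-4) = -3 - 24 = -27)
F = 27/31 (F = -27/(-27 - 4) = -27/(-31) = -27*(-1/31) = 27/31 ≈ 0.87097)
j(N, E) = -6 + 6*E
j(w, F) - 36054 = (-6 + 6*(27/31)) - 36054 = (-6 + 162/31) - 36054 = -24/31 - 36054 = -1117698/31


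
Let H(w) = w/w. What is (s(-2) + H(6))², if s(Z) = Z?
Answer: 1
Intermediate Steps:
H(w) = 1
(s(-2) + H(6))² = (-2 + 1)² = (-1)² = 1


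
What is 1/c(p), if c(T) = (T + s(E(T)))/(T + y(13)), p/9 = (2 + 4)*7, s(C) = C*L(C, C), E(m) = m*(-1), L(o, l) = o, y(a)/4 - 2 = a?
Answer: 73/23877 ≈ 0.0030573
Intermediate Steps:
y(a) = 8 + 4*a
E(m) = -m
s(C) = C² (s(C) = C*C = C²)
p = 378 (p = 9*((2 + 4)*7) = 9*(6*7) = 9*42 = 378)
c(T) = (T + T²)/(60 + T) (c(T) = (T + (-T)²)/(T + (8 + 4*13)) = (T + T²)/(T + (8 + 52)) = (T + T²)/(T + 60) = (T + T²)/(60 + T))
1/c(p) = 1/(378*(1 + 378)/(60 + 378)) = 1/(378*379/438) = 1/(378*(1/438)*379) = 1/(23877/73) = 73/23877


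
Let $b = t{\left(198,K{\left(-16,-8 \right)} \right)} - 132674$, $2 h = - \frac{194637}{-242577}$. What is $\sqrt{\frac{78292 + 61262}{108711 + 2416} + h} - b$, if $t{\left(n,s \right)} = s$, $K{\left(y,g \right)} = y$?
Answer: $132690 + \frac{\sqrt{535151108614768227330}}{17971236186} \approx 1.3269 \cdot 10^{5}$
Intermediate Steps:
$h = \frac{64879}{161718}$ ($h = \frac{\left(-194637\right) \frac{1}{-242577}}{2} = \frac{\left(-194637\right) \left(- \frac{1}{242577}\right)}{2} = \frac{1}{2} \cdot \frac{64879}{80859} = \frac{64879}{161718} \approx 0.40119$)
$b = -132690$ ($b = -16 - 132674 = -132690$)
$\sqrt{\frac{78292 + 61262}{108711 + 2416} + h} - b = \sqrt{\frac{78292 + 61262}{108711 + 2416} + \frac{64879}{161718}} - -132690 = \sqrt{\frac{139554}{111127} + \frac{64879}{161718}} + 132690 = \sqrt{\frac{29778202405}{17971236186}} + 132690 = \frac{\sqrt{535151108614768227330}}{17971236186} + 132690 = 132690 + \frac{\sqrt{535151108614768227330}}{17971236186}$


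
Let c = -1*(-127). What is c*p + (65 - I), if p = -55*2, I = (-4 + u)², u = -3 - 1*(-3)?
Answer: -13921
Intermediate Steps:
u = 0 (u = -3 + 3 = 0)
I = 16 (I = (-4 + 0)² = (-4)² = 16)
c = 127
p = -110
c*p + (65 - I) = 127*(-110) + (65 - 1*16) = -13970 + (65 - 16) = -13970 + 49 = -13921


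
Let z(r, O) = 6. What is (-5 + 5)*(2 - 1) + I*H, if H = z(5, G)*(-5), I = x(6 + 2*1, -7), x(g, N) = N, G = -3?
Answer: 210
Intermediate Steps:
I = -7
H = -30 (H = 6*(-5) = -30)
(-5 + 5)*(2 - 1) + I*H = (-5 + 5)*(2 - 1) - 7*(-30) = 0*1 + 210 = 0 + 210 = 210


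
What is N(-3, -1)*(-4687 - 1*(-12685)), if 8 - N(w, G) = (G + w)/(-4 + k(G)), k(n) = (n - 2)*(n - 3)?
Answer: 67983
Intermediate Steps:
k(n) = (-3 + n)*(-2 + n) (k(n) = (-2 + n)*(-3 + n) = (-3 + n)*(-2 + n))
N(w, G) = 8 - (G + w)/(2 + G**2 - 5*G) (N(w, G) = 8 - (G + w)/(-4 + (6 + G**2 - 5*G)) = 8 - (G + w)/(2 + G**2 - 5*G))
N(-3, -1)*(-4687 - 1*(-12685)) = ((16 - 1*(-3) - 41*(-1) + 8*(-1)**2)/(2 + (-1)**2 - 5*(-1)))*(-4687 - 1*(-12685)) = ((16 + 3 + 41 + 8*1)/(2 + 1 + 5))*(-4687 + 12685) = ((16 + 3 + 41 + 8)/8)*7998 = ((1/8)*68)*7998 = (17/2)*7998 = 67983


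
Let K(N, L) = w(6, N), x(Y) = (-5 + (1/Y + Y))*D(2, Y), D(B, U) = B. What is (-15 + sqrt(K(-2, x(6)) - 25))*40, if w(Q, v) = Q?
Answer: -600 + 40*I*sqrt(19) ≈ -600.0 + 174.36*I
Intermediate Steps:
x(Y) = -10 + 2*Y + 2/Y (x(Y) = (-5 + (1/Y + Y))*2 = (-5 + (Y + 1/Y))*2 = (-5 + Y + 1/Y)*2 = -10 + 2*Y + 2/Y)
K(N, L) = 6
(-15 + sqrt(K(-2, x(6)) - 25))*40 = (-15 + sqrt(6 - 25))*40 = (-15 + sqrt(-19))*40 = (-15 + I*sqrt(19))*40 = -600 + 40*I*sqrt(19)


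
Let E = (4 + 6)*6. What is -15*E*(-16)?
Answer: 14400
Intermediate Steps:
E = 60 (E = 10*6 = 60)
-15*E*(-16) = -15*60*(-16) = -900*(-16) = 14400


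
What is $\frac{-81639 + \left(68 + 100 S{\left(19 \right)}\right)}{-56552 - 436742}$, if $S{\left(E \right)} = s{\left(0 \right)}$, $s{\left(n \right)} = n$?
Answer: $\frac{81571}{493294} \approx 0.16536$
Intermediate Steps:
$S{\left(E \right)} = 0$
$\frac{-81639 + \left(68 + 100 S{\left(19 \right)}\right)}{-56552 - 436742} = \frac{-81639 + \left(68 + 100 \cdot 0\right)}{-56552 - 436742} = \frac{-81639 + \left(68 + 0\right)}{-493294} = \left(-81639 + 68\right) \left(- \frac{1}{493294}\right) = \left(-81571\right) \left(- \frac{1}{493294}\right) = \frac{81571}{493294}$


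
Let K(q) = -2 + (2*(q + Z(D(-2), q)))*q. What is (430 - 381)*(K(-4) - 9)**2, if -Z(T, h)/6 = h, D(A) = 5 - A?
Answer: 1432809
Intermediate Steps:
Z(T, h) = -6*h
K(q) = -2 - 10*q**2 (K(q) = -2 + (2*(q - 6*q))*q = -2 + (2*(-5*q))*q = -2 + (-10*q)*q = -2 - 10*q**2)
(430 - 381)*(K(-4) - 9)**2 = (430 - 381)*((-2 - 10*(-4)**2) - 9)**2 = 49*((-2 - 10*16) - 9)**2 = 49*((-2 - 160) - 9)**2 = 49*(-162 - 9)**2 = 49*(-171)**2 = 49*29241 = 1432809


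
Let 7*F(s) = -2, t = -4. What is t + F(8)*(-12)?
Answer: -4/7 ≈ -0.57143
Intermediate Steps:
F(s) = -2/7 (F(s) = (1/7)*(-2) = -2/7)
t + F(8)*(-12) = -4 - 2/7*(-12) = -4 + 24/7 = -4/7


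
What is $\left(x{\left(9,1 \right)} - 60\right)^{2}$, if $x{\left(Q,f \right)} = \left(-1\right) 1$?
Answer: $3721$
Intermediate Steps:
$x{\left(Q,f \right)} = -1$
$\left(x{\left(9,1 \right)} - 60\right)^{2} = \left(-1 - 60\right)^{2} = \left(-61\right)^{2} = 3721$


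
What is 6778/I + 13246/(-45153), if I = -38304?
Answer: -15063367/32028528 ≈ -0.47031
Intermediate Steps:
6778/I + 13246/(-45153) = 6778/(-38304) + 13246/(-45153) = 6778*(-1/38304) + 13246*(-1/45153) = -3389/19152 - 13246/45153 = -15063367/32028528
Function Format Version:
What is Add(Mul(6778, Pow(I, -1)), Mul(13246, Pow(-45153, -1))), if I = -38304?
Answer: Rational(-15063367, 32028528) ≈ -0.47031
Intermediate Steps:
Add(Mul(6778, Pow(I, -1)), Mul(13246, Pow(-45153, -1))) = Add(Mul(6778, Pow(-38304, -1)), Mul(13246, Pow(-45153, -1))) = Add(Mul(6778, Rational(-1, 38304)), Mul(13246, Rational(-1, 45153))) = Add(Rational(-3389, 19152), Rational(-13246, 45153)) = Rational(-15063367, 32028528)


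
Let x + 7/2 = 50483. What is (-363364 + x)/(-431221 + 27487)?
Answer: 625769/807468 ≈ 0.77498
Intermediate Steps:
x = 100959/2 (x = -7/2 + 50483 = 100959/2 ≈ 50480.)
(-363364 + x)/(-431221 + 27487) = (-363364 + 100959/2)/(-431221 + 27487) = -625769/2/(-403734) = -625769/2*(-1/403734) = 625769/807468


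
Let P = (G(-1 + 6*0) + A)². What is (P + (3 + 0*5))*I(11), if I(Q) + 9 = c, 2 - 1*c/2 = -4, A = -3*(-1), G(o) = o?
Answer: 21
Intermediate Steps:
A = 3
c = 12 (c = 4 - 2*(-4) = 4 + 8 = 12)
P = 4 (P = ((-1 + 6*0) + 3)² = ((-1 + 0) + 3)² = (-1 + 3)² = 2² = 4)
I(Q) = 3 (I(Q) = -9 + 12 = 3)
(P + (3 + 0*5))*I(11) = (4 + (3 + 0*5))*3 = (4 + (3 + 0))*3 = (4 + 3)*3 = 7*3 = 21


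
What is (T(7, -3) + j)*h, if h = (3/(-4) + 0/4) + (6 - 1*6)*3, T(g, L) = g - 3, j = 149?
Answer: -459/4 ≈ -114.75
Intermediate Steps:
T(g, L) = -3 + g
h = -¾ (h = (3*(-¼) + 0*(¼)) + (6 - 6)*3 = (-¾ + 0) + 0*3 = -¾ + 0 = -¾ ≈ -0.75000)
(T(7, -3) + j)*h = ((-3 + 7) + 149)*(-¾) = (4 + 149)*(-¾) = 153*(-¾) = -459/4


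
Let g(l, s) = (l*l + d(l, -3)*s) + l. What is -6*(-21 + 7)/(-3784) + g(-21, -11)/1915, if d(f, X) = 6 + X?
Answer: 325887/1811590 ≈ 0.17989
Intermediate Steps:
g(l, s) = l + l² + 3*s (g(l, s) = (l*l + (6 - 3)*s) + l = (l² + 3*s) + l = l + l² + 3*s)
-6*(-21 + 7)/(-3784) + g(-21, -11)/1915 = -6*(-21 + 7)/(-3784) + (-21 + (-21)² + 3*(-11))/1915 = -6*(-14)*(-1/3784) + (-21 + 441 - 33)*(1/1915) = 84*(-1/3784) + 387*(1/1915) = -21/946 + 387/1915 = 325887/1811590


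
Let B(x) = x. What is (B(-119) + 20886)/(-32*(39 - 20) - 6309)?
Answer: -20767/6917 ≈ -3.0023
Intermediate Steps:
(B(-119) + 20886)/(-32*(39 - 20) - 6309) = (-119 + 20886)/(-32*(39 - 20) - 6309) = 20767/(-32*19 - 6309) = 20767/(-608 - 6309) = 20767/(-6917) = 20767*(-1/6917) = -20767/6917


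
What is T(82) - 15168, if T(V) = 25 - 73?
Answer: -15216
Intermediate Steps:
T(V) = -48
T(82) - 15168 = -48 - 15168 = -15216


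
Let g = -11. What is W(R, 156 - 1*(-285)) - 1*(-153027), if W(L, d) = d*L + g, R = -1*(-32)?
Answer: 167128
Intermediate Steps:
R = 32
W(L, d) = -11 + L*d (W(L, d) = d*L - 11 = L*d - 11 = -11 + L*d)
W(R, 156 - 1*(-285)) - 1*(-153027) = (-11 + 32*(156 - 1*(-285))) - 1*(-153027) = (-11 + 32*(156 + 285)) + 153027 = (-11 + 32*441) + 153027 = (-11 + 14112) + 153027 = 14101 + 153027 = 167128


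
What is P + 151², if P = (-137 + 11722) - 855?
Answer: 33531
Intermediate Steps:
P = 10730 (P = 11585 - 855 = 10730)
P + 151² = 10730 + 151² = 10730 + 22801 = 33531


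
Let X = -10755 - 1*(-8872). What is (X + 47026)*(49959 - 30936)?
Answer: 858755289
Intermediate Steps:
X = -1883 (X = -10755 + 8872 = -1883)
(X + 47026)*(49959 - 30936) = (-1883 + 47026)*(49959 - 30936) = 45143*19023 = 858755289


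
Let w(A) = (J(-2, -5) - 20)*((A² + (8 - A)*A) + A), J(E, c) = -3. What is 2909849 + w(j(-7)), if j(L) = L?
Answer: 2911298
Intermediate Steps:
w(A) = -23*A - 23*A² - 23*A*(8 - A) (w(A) = (-3 - 20)*((A² + (8 - A)*A) + A) = -23*((A² + A*(8 - A)) + A) = -23*(A + A² + A*(8 - A)) = -23*A - 23*A² - 23*A*(8 - A))
2909849 + w(j(-7)) = 2909849 - 207*(-7) = 2909849 + 1449 = 2911298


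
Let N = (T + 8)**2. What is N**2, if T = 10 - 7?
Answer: 14641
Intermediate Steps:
T = 3
N = 121 (N = (3 + 8)**2 = 11**2 = 121)
N**2 = 121**2 = 14641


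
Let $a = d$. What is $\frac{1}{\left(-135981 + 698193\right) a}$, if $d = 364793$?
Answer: $\frac{1}{205091002116} \approx 4.8759 \cdot 10^{-12}$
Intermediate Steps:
$a = 364793$
$\frac{1}{\left(-135981 + 698193\right) a} = \frac{1}{\left(-135981 + 698193\right) 364793} = \frac{1}{562212} \cdot \frac{1}{364793} = \frac{1}{205091002116}$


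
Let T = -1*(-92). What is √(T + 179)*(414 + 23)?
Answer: 437*√271 ≈ 7193.9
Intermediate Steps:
T = 92
√(T + 179)*(414 + 23) = √(92 + 179)*(414 + 23) = √271*437 = 437*√271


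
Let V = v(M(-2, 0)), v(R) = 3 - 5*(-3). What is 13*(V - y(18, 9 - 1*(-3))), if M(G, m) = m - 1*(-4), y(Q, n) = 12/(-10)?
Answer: 1248/5 ≈ 249.60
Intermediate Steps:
y(Q, n) = -6/5 (y(Q, n) = 12*(-1/10) = -6/5)
M(G, m) = 4 + m (M(G, m) = m + 4 = 4 + m)
v(R) = 18 (v(R) = 3 + 15 = 18)
V = 18
13*(V - y(18, 9 - 1*(-3))) = 13*(18 - 1*(-6/5)) = 13*(18 + 6/5) = 13*(96/5) = 1248/5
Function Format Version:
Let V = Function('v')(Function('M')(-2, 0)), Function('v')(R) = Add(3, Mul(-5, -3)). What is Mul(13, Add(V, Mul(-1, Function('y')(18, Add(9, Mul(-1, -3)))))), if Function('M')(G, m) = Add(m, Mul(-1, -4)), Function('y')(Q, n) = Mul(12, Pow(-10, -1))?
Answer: Rational(1248, 5) ≈ 249.60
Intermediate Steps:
Function('y')(Q, n) = Rational(-6, 5) (Function('y')(Q, n) = Mul(12, Rational(-1, 10)) = Rational(-6, 5))
Function('M')(G, m) = Add(4, m) (Function('M')(G, m) = Add(m, 4) = Add(4, m))
Function('v')(R) = 18 (Function('v')(R) = Add(3, 15) = 18)
V = 18
Mul(13, Add(V, Mul(-1, Function('y')(18, Add(9, Mul(-1, -3)))))) = Mul(13, Add(18, Mul(-1, Rational(-6, 5)))) = Mul(13, Add(18, Rational(6, 5))) = Mul(13, Rational(96, 5)) = Rational(1248, 5)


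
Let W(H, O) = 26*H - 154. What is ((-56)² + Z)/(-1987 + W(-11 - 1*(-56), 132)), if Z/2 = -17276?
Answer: 31416/971 ≈ 32.354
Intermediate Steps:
Z = -34552 (Z = 2*(-17276) = -34552)
W(H, O) = -154 + 26*H
((-56)² + Z)/(-1987 + W(-11 - 1*(-56), 132)) = ((-56)² - 34552)/(-1987 + (-154 + 26*(-11 - 1*(-56)))) = (3136 - 34552)/(-1987 + (-154 + 26*(-11 + 56))) = -31416/(-1987 + (-154 + 26*45)) = -31416/(-1987 + (-154 + 1170)) = -31416/(-1987 + 1016) = -31416/(-971) = -31416*(-1/971) = 31416/971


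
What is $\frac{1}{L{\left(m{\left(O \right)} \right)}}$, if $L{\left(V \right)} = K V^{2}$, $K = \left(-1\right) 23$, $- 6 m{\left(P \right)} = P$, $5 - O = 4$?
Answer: $- \frac{36}{23} \approx -1.5652$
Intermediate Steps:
$O = 1$ ($O = 5 - 4 = 1$)
$m{\left(P \right)} = - \frac{P}{6}$
$K = -23$
$L{\left(V \right)} = - 23 V^{2}$
$\frac{1}{L{\left(m{\left(O \right)} \right)}} = \frac{1}{\left(-23\right) \left(\left(- \frac{1}{6}\right) 1\right)^{2}} = \frac{1}{\left(-23\right) \left(- \frac{1}{6}\right)^{2}} = \frac{1}{\left(-23\right) \frac{1}{36}} = \frac{1}{- \frac{23}{36}} = - \frac{36}{23}$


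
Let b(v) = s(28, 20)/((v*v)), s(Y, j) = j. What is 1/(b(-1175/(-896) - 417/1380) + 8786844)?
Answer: 10813712121/95018613812968124 ≈ 1.1381e-7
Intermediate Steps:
b(v) = 20/v² (b(v) = 20/((v*v)) = 20/(v²) = 20/v²)
1/(b(-1175/(-896) - 417/1380) + 8786844) = 1/(20/(-1175/(-896) - 417/1380)² + 8786844) = 1/(20/(-1175*(-1/896) - 417*1/1380)² + 8786844) = 1/(20/(1175/896 - 139/460)² + 8786844) = 1/(20/(103989/103040)² + 8786844) = 1/(20*(10617241600/10813712121) + 8786844) = 1/(212344832000/10813712121 + 8786844) = 1/(95018613812968124/10813712121) = 10813712121/95018613812968124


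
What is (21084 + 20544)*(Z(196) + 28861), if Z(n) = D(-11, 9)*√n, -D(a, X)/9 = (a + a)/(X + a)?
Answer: 1143729300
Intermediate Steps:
D(a, X) = -18*a/(X + a) (D(a, X) = -9*(a + a)/(X + a) = -9*2*a/(X + a) = -18*a/(X + a))
Z(n) = -99*√n (Z(n) = (-18*(-11)/(9 - 11))*√n = (-18*(-11)/(-2))*√n = (-18*(-11)*(-½))*√n = -99*√n)
(21084 + 20544)*(Z(196) + 28861) = (21084 + 20544)*(-99*√196 + 28861) = 41628*(-99*14 + 28861) = 41628*(-1386 + 28861) = 41628*27475 = 1143729300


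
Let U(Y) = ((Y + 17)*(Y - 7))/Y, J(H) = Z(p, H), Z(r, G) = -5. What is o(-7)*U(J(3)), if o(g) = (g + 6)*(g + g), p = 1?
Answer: 2016/5 ≈ 403.20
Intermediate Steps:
J(H) = -5
o(g) = 2*g*(6 + g) (o(g) = (6 + g)*(2*g) = 2*g*(6 + g))
U(Y) = (-7 + Y)*(17 + Y)/Y (U(Y) = ((17 + Y)*(-7 + Y))/Y = ((-7 + Y)*(17 + Y))/Y = (-7 + Y)*(17 + Y)/Y)
o(-7)*U(J(3)) = (2*(-7)*(6 - 7))*(10 - 5 - 119/(-5)) = (2*(-7)*(-1))*(10 - 5 - 119*(-⅕)) = 14*(10 - 5 + 119/5) = 14*(144/5) = 2016/5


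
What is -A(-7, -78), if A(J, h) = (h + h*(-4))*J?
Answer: 1638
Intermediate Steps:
A(J, h) = -3*J*h (A(J, h) = (h - 4*h)*J = (-3*h)*J = -3*J*h)
-A(-7, -78) = -(-3)*(-7)*(-78) = -1*(-1638) = 1638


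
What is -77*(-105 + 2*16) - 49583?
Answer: -43962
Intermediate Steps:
-77*(-105 + 2*16) - 49583 = -77*(-105 + 32) - 49583 = -77*(-73) - 49583 = 5621 - 49583 = -43962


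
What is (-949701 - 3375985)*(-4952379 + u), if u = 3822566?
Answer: 4887216276718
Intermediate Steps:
(-949701 - 3375985)*(-4952379 + u) = (-949701 - 3375985)*(-4952379 + 3822566) = -4325686*(-1129813) = 4887216276718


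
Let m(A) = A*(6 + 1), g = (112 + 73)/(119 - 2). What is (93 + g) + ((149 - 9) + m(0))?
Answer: 27446/117 ≈ 234.58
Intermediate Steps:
g = 185/117 ≈ 1.5812
m(A) = 7*A (m(A) = A*7 = 7*A)
(93 + g) + ((149 - 9) + m(0)) = (93 + 185/117) + ((149 - 9) + 7*0) = 11066/117 + (140 + 0) = 11066/117 + 140 = 27446/117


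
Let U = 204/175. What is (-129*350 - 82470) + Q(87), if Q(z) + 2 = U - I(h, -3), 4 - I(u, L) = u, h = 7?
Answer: -22333121/175 ≈ -1.2762e+5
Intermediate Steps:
I(u, L) = 4 - u
U = 204/175 (U = 204*(1/175) = 204/175 ≈ 1.1657)
Q(z) = 379/175 (Q(z) = -2 + (204/175 - (4 - 1*7)) = -2 + (204/175 - (4 - 7)) = -2 + (204/175 - 1*(-3)) = -2 + (204/175 + 3) = -2 + 729/175 = 379/175)
(-129*350 - 82470) + Q(87) = (-129*350 - 82470) + 379/175 = (-45150 - 82470) + 379/175 = -127620 + 379/175 = -22333121/175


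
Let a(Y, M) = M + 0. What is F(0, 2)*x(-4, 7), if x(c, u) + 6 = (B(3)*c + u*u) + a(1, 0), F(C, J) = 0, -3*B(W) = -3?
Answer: 0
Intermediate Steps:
B(W) = 1 (B(W) = -⅓*(-3) = 1)
a(Y, M) = M
x(c, u) = -6 + c + u² (x(c, u) = -6 + ((1*c + u*u) + 0) = -6 + ((c + u²) + 0) = -6 + (c + u²) = -6 + c + u²)
F(0, 2)*x(-4, 7) = 0*(-6 - 4 + 7²) = 0*(-6 - 4 + 49) = 0*39 = 0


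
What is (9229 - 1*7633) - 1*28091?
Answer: -26495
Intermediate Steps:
(9229 - 1*7633) - 1*28091 = (9229 - 7633) - 28091 = 1596 - 28091 = -26495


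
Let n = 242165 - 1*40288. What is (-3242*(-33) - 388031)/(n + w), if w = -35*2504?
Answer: -281045/114237 ≈ -2.4602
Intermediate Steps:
w = -87640
n = 201877 (n = 242165 - 40288 = 201877)
(-3242*(-33) - 388031)/(n + w) = (-3242*(-33) - 388031)/(201877 - 87640) = (106986 - 388031)/114237 = -281045*1/114237 = -281045/114237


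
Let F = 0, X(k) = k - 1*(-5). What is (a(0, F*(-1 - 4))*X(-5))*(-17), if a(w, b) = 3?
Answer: 0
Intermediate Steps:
X(k) = 5 + k (X(k) = k + 5 = 5 + k)
(a(0, F*(-1 - 4))*X(-5))*(-17) = (3*(5 - 5))*(-17) = (3*0)*(-17) = 0*(-17) = 0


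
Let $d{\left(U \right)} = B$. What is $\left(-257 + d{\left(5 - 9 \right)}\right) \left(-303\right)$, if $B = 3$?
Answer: $76962$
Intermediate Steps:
$d{\left(U \right)} = 3$
$\left(-257 + d{\left(5 - 9 \right)}\right) \left(-303\right) = \left(-257 + 3\right) \left(-303\right) = \left(-254\right) \left(-303\right) = 76962$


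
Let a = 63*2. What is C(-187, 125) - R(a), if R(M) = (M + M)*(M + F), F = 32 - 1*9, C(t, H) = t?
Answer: -37735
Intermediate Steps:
a = 126
F = 23 (F = 32 - 9 = 23)
R(M) = 2*M*(23 + M) (R(M) = (M + M)*(M + 23) = (2*M)*(23 + M) = 2*M*(23 + M))
C(-187, 125) - R(a) = -187 - 2*126*(23 + 126) = -187 - 2*126*149 = -187 - 1*37548 = -187 - 37548 = -37735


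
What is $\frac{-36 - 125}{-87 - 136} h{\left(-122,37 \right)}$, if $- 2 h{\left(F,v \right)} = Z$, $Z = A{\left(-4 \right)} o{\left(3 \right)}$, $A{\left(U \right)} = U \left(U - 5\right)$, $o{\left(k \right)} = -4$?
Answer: $\frac{11592}{223} \approx 51.982$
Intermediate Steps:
$A{\left(U \right)} = U \left(-5 + U\right)$
$Z = -144$ ($Z = - 4 \left(-5 - 4\right) \left(-4\right) = \left(-4\right) \left(-9\right) \left(-4\right) = 36 \left(-4\right) = -144$)
$h{\left(F,v \right)} = 72$ ($h{\left(F,v \right)} = \left(- \frac{1}{2}\right) \left(-144\right) = 72$)
$\frac{-36 - 125}{-87 - 136} h{\left(-122,37 \right)} = \frac{-36 - 125}{-87 - 136} \cdot 72 = - \frac{161}{-223} \cdot 72 = \left(-161\right) \left(- \frac{1}{223}\right) 72 = \frac{161}{223} \cdot 72 = \frac{11592}{223}$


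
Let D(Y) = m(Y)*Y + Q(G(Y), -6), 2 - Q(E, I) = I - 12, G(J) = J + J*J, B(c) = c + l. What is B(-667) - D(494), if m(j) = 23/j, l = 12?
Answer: -698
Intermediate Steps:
B(c) = 12 + c (B(c) = c + 12 = 12 + c)
G(J) = J + J²
Q(E, I) = 14 - I (Q(E, I) = 2 - (I - 12) = 2 - (-12 + I) = 2 + (12 - I) = 14 - I)
D(Y) = 43 (D(Y) = (23/Y)*Y + (14 - 1*(-6)) = 23 + (14 + 6) = 23 + 20 = 43)
B(-667) - D(494) = (12 - 667) - 1*43 = -655 - 43 = -698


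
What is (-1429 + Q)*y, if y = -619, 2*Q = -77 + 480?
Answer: 1519645/2 ≈ 7.5982e+5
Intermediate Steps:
Q = 403/2 (Q = (-77 + 480)/2 = (1/2)*403 = 403/2 ≈ 201.50)
(-1429 + Q)*y = (-1429 + 403/2)*(-619) = -2455/2*(-619) = 1519645/2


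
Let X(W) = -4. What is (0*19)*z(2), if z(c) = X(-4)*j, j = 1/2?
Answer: 0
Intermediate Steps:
j = ½ ≈ 0.50000
z(c) = -2 (z(c) = -4*½ = -2)
(0*19)*z(2) = (0*19)*(-2) = 0*(-2) = 0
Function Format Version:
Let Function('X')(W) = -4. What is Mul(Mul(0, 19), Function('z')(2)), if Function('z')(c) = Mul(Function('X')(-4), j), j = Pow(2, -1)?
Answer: 0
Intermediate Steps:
j = Rational(1, 2) ≈ 0.50000
Function('z')(c) = -2 (Function('z')(c) = Mul(-4, Rational(1, 2)) = -2)
Mul(Mul(0, 19), Function('z')(2)) = Mul(Mul(0, 19), -2) = Mul(0, -2) = 0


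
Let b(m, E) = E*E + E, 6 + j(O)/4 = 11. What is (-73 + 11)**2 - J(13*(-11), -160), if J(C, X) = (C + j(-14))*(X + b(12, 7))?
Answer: -8948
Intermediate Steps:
j(O) = 20 (j(O) = -24 + 4*11 = -24 + 44 = 20)
b(m, E) = E + E**2 (b(m, E) = E**2 + E = E + E**2)
J(C, X) = (20 + C)*(56 + X) (J(C, X) = (C + 20)*(X + 7*(1 + 7)) = (20 + C)*(X + 7*8) = (20 + C)*(X + 56) = (20 + C)*(56 + X))
(-73 + 11)**2 - J(13*(-11), -160) = (-73 + 11)**2 - (1120 + 20*(-160) + 56*(13*(-11)) + (13*(-11))*(-160)) = (-62)**2 - (1120 - 3200 + 56*(-143) - 143*(-160)) = 3844 - (1120 - 3200 - 8008 + 22880) = 3844 - 1*12792 = 3844 - 12792 = -8948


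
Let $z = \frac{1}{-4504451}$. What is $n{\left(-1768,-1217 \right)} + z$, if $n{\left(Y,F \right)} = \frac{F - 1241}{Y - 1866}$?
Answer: $\frac{5535968462}{8184587467} \approx 0.67639$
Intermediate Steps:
$n{\left(Y,F \right)} = \frac{-1241 + F}{-1866 + Y}$
$z = - \frac{1}{4504451} \approx -2.22 \cdot 10^{-7}$
$n{\left(-1768,-1217 \right)} + z = \frac{-1241 - 1217}{-1866 - 1768} - \frac{1}{4504451} = \frac{1}{-3634} \left(-2458\right) - \frac{1}{4504451} = \left(- \frac{1}{3634}\right) \left(-2458\right) - \frac{1}{4504451} = \frac{1229}{1817} - \frac{1}{4504451} = \frac{5535968462}{8184587467}$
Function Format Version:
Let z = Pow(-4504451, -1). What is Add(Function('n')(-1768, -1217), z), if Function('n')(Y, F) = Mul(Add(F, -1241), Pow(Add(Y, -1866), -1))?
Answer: Rational(5535968462, 8184587467) ≈ 0.67639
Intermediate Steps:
Function('n')(Y, F) = Mul(Pow(Add(-1866, Y), -1), Add(-1241, F)) (Function('n')(Y, F) = Mul(Add(-1241, F), Pow(Add(-1866, Y), -1)) = Mul(Pow(Add(-1866, Y), -1), Add(-1241, F)))
z = Rational(-1, 4504451) ≈ -2.2200e-7
Add(Function('n')(-1768, -1217), z) = Add(Mul(Pow(Add(-1866, -1768), -1), Add(-1241, -1217)), Rational(-1, 4504451)) = Add(Mul(Pow(-3634, -1), -2458), Rational(-1, 4504451)) = Add(Mul(Rational(-1, 3634), -2458), Rational(-1, 4504451)) = Add(Rational(1229, 1817), Rational(-1, 4504451)) = Rational(5535968462, 8184587467)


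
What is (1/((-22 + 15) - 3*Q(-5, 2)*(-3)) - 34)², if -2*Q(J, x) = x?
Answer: 297025/256 ≈ 1160.3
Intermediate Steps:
Q(J, x) = -x/2
(1/((-22 + 15) - 3*Q(-5, 2)*(-3)) - 34)² = (1/((-22 + 15) - (-3)*2/2*(-3)) - 34)² = (1/(-7 - 3*(-1)*(-3)) - 34)² = (1/(-7 + 3*(-3)) - 34)² = (1/(-7 - 9) - 34)² = (1/(-16) - 34)² = (-1/16 - 34)² = (-545/16)² = 297025/256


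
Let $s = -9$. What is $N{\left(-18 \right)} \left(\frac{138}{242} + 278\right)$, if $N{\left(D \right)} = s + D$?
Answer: $- \frac{910089}{121} \approx -7521.4$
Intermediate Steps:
$N{\left(D \right)} = -9 + D$
$N{\left(-18 \right)} \left(\frac{138}{242} + 278\right) = \left(-9 - 18\right) \left(\frac{138}{242} + 278\right) = - 27 \left(138 \cdot \frac{1}{242} + 278\right) = - 27 \left(\frac{69}{121} + 278\right) = \left(-27\right) \frac{33707}{121} = - \frac{910089}{121}$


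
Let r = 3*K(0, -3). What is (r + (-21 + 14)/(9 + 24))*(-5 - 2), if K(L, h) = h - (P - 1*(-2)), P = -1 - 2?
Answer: 1435/33 ≈ 43.485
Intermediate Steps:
P = -3
K(L, h) = 1 + h (K(L, h) = h - (-3 - 1*(-2)) = h - (-3 + 2) = h - 1*(-1) = h + 1 = 1 + h)
r = -6 (r = 3*(1 - 3) = 3*(-2) = -6)
(r + (-21 + 14)/(9 + 24))*(-5 - 2) = (-6 + (-21 + 14)/(9 + 24))*(-5 - 2) = (-6 - 7/33)*(-7) = -205/33*(-7) = 1435/33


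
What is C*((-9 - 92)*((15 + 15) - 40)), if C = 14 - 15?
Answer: -1010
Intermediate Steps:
C = -1
C*((-9 - 92)*((15 + 15) - 40)) = -(-9 - 92)*((15 + 15) - 40) = -(-101)*(30 - 40) = -(-101)*(-10) = -1*1010 = -1010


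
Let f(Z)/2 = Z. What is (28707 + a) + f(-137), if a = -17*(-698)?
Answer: 40299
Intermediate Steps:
a = 11866
f(Z) = 2*Z
(28707 + a) + f(-137) = (28707 + 11866) + 2*(-137) = 40573 - 274 = 40299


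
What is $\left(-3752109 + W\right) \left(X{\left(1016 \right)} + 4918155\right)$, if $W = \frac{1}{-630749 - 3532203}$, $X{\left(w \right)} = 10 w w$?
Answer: $- \frac{238057677098830584835}{4162952} \approx -5.7185 \cdot 10^{13}$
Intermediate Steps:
$X{\left(w \right)} = 10 w^{2}$
$W = - \frac{1}{4162952}$ ($W = \frac{1}{-4162952} = - \frac{1}{4162952} \approx -2.4021 \cdot 10^{-7}$)
$\left(-3752109 + W\right) \left(X{\left(1016 \right)} + 4918155\right) = \left(-3752109 - \frac{1}{4162952}\right) \left(10 \cdot 1016^{2} + 4918155\right) = - \frac{15619849665769 \left(10 \cdot 1032256 + 4918155\right)}{4162952} = - \frac{15619849665769 \left(10322560 + 4918155\right)}{4162952} = \left(- \frac{15619849665769}{4162952}\right) 15240715 = - \frac{238057677098830584835}{4162952}$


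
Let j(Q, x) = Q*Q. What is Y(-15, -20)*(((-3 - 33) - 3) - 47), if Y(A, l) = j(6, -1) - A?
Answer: -4386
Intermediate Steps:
j(Q, x) = Q²
Y(A, l) = 36 - A (Y(A, l) = 6² - A = 36 - A)
Y(-15, -20)*(((-3 - 33) - 3) - 47) = (36 - 1*(-15))*(((-3 - 33) - 3) - 47) = (36 + 15)*((-36 - 3) - 47) = 51*(-39 - 47) = 51*(-86) = -4386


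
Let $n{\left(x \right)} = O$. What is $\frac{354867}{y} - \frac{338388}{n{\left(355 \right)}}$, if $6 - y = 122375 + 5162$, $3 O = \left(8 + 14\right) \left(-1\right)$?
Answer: $\frac{64728536505}{1402841} \approx 46141.0$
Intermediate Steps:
$O = - \frac{22}{3}$ ($O = \frac{\left(8 + 14\right) \left(-1\right)}{3} = \frac{22 \left(-1\right)}{3} = \frac{1}{3} \left(-22\right) = - \frac{22}{3} \approx -7.3333$)
$y = -127531$ ($y = 6 - \left(122375 + 5162\right) = 6 - 127537 = -127531$)
$n{\left(x \right)} = - \frac{22}{3}$
$\frac{354867}{y} - \frac{338388}{n{\left(355 \right)}} = \frac{354867}{-127531} - \frac{338388}{- \frac{22}{3}} = 354867 \left(- \frac{1}{127531}\right) - - \frac{507582}{11} = - \frac{354867}{127531} + \frac{507582}{11} = \frac{64728536505}{1402841}$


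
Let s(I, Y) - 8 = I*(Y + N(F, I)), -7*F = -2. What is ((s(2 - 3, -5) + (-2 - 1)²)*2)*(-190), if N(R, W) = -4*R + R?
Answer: -60800/7 ≈ -8685.7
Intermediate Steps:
F = 2/7 (F = -⅐*(-2) = 2/7 ≈ 0.28571)
N(R, W) = -3*R
s(I, Y) = 8 + I*(-6/7 + Y) (s(I, Y) = 8 + I*(Y - 3*2/7) = 8 + I*(Y - 6/7) = 8 + I*(-6/7 + Y))
((s(2 - 3, -5) + (-2 - 1)²)*2)*(-190) = (((8 - 6*(2 - 3)/7 + (2 - 3)*(-5)) + (-2 - 1)²)*2)*(-190) = (((8 - 6/7*(-1) - 1*(-5)) + (-3)²)*2)*(-190) = (((8 + 6/7 + 5) + 9)*2)*(-190) = ((97/7 + 9)*2)*(-190) = ((160/7)*2)*(-190) = (320/7)*(-190) = -60800/7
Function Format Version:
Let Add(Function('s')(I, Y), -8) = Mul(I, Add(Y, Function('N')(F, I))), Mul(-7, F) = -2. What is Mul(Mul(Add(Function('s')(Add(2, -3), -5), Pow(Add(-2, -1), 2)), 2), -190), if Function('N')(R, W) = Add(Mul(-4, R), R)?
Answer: Rational(-60800, 7) ≈ -8685.7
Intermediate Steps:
F = Rational(2, 7) (F = Mul(Rational(-1, 7), -2) = Rational(2, 7) ≈ 0.28571)
Function('N')(R, W) = Mul(-3, R)
Function('s')(I, Y) = Add(8, Mul(I, Add(Rational(-6, 7), Y))) (Function('s')(I, Y) = Add(8, Mul(I, Add(Y, Mul(-3, Rational(2, 7))))) = Add(8, Mul(I, Add(Y, Rational(-6, 7)))) = Add(8, Mul(I, Add(Rational(-6, 7), Y))))
Mul(Mul(Add(Function('s')(Add(2, -3), -5), Pow(Add(-2, -1), 2)), 2), -190) = Mul(Mul(Add(Add(8, Mul(Rational(-6, 7), Add(2, -3)), Mul(Add(2, -3), -5)), Pow(Add(-2, -1), 2)), 2), -190) = Mul(Mul(Add(Add(8, Mul(Rational(-6, 7), -1), Mul(-1, -5)), Pow(-3, 2)), 2), -190) = Mul(Mul(Add(Add(8, Rational(6, 7), 5), 9), 2), -190) = Mul(Mul(Add(Rational(97, 7), 9), 2), -190) = Mul(Mul(Rational(160, 7), 2), -190) = Mul(Rational(320, 7), -190) = Rational(-60800, 7)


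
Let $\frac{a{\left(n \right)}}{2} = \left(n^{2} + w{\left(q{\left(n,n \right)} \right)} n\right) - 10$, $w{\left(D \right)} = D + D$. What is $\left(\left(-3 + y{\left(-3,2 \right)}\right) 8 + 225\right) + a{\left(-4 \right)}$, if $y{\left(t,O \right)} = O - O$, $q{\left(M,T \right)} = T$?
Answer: $277$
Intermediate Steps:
$w{\left(D \right)} = 2 D$
$y{\left(t,O \right)} = 0$
$a{\left(n \right)} = -20 + 6 n^{2}$ ($a{\left(n \right)} = 2 \left(\left(n^{2} + 2 n n\right) - 10\right) = 2 \left(\left(n^{2} + 2 n^{2}\right) - 10\right) = 2 \left(3 n^{2} - 10\right) = 2 \left(-10 + 3 n^{2}\right) = -20 + 6 n^{2}$)
$\left(\left(-3 + y{\left(-3,2 \right)}\right) 8 + 225\right) + a{\left(-4 \right)} = \left(\left(-3 + 0\right) 8 + 225\right) - \left(20 - 6 \left(-4\right)^{2}\right) = \left(\left(-3\right) 8 + 225\right) + \left(-20 + 6 \cdot 16\right) = \left(-24 + 225\right) + \left(-20 + 96\right) = 201 + 76 = 277$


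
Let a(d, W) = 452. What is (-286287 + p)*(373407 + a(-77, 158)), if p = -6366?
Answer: -109410957927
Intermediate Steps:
(-286287 + p)*(373407 + a(-77, 158)) = (-286287 - 6366)*(373407 + 452) = -292653*373859 = -109410957927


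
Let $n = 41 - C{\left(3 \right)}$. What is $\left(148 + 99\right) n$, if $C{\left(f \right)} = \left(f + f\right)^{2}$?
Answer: $1235$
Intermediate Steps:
$C{\left(f \right)} = 4 f^{2}$ ($C{\left(f \right)} = \left(2 f\right)^{2} = 4 f^{2}$)
$n = 5$ ($n = 41 - 4 \cdot 3^{2} = 41 - 4 \cdot 9 = 41 - 36 = 5$)
$\left(148 + 99\right) n = \left(148 + 99\right) 5 = 247 \cdot 5 = 1235$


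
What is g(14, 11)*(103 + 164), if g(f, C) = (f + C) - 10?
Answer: 4005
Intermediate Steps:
g(f, C) = -10 + C + f (g(f, C) = (C + f) - 10 = -10 + C + f)
g(14, 11)*(103 + 164) = (-10 + 11 + 14)*(103 + 164) = 15*267 = 4005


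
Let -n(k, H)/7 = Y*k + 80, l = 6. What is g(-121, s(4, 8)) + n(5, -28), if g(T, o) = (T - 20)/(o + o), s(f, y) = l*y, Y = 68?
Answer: -94127/32 ≈ -2941.5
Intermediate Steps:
s(f, y) = 6*y
g(T, o) = (-20 + T)/(2*o) (g(T, o) = (-20 + T)/((2*o)) = (-20 + T)*(1/(2*o)) = (-20 + T)/(2*o))
n(k, H) = -560 - 476*k (n(k, H) = -7*(68*k + 80) = -7*(80 + 68*k) = -560 - 476*k)
g(-121, s(4, 8)) + n(5, -28) = (-20 - 121)/(2*((6*8))) + (-560 - 476*5) = (½)*(-141)/48 + (-560 - 2380) = (½)*(1/48)*(-141) - 2940 = -47/32 - 2940 = -94127/32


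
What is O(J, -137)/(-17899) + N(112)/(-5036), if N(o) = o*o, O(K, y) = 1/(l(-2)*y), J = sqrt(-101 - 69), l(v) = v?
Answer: -15379967595/6174546434 ≈ -2.4909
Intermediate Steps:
J = I*sqrt(170) (J = sqrt(-170) = I*sqrt(170) ≈ 13.038*I)
O(K, y) = -1/(2*y) (O(K, y) = 1/((-2)*y) = -1/(2*y))
N(o) = o**2
O(J, -137)/(-17899) + N(112)/(-5036) = -1/2/(-137)/(-17899) + 112**2/(-5036) = -1/2*(-1/137)*(-1/17899) + 12544*(-1/5036) = (1/274)*(-1/17899) - 3136/1259 = -1/4904326 - 3136/1259 = -15379967595/6174546434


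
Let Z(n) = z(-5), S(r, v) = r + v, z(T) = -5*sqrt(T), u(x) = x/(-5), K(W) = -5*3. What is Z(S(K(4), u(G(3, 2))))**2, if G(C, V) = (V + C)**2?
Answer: -125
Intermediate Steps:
K(W) = -15
G(C, V) = (C + V)**2
u(x) = -x/5 (u(x) = x*(-1/5) = -x/5)
Z(n) = -5*I*sqrt(5)
Z(S(K(4), u(G(3, 2))))**2 = (-5*I*sqrt(5))**2 = -125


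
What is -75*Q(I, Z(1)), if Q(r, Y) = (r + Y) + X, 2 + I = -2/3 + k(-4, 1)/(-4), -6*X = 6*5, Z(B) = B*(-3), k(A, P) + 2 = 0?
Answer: 1525/2 ≈ 762.50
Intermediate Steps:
k(A, P) = -2 (k(A, P) = -2 + 0 = -2)
Z(B) = -3*B
X = -5 ≈ -5.0000
I = -13/6 (I = -2 + (-2/3 - 2/(-4)) = -2 + (-2*⅓ - 2*(-¼)) = -2 + (-⅔ + ½) = -2 - ⅙ = -13/6 ≈ -2.1667)
Q(r, Y) = -5 + Y + r (Q(r, Y) = (r + Y) - 5 = (Y + r) - 5 = -5 + Y + r)
-75*Q(I, Z(1)) = -75*(-5 - 3*1 - 13/6) = -75*(-5 - 3 - 13/6) = -75*(-61/6) = 1525/2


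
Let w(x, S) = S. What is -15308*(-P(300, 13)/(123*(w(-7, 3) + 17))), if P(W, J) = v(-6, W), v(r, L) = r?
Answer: -7654/205 ≈ -37.337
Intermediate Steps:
P(W, J) = -6
-15308*(-P(300, 13)/(123*(w(-7, 3) + 17))) = -15308*2/(41*(3 + 17)) = -15308/(-123*20*(-1/6)) = -15308/((-2460*(-1/6))) = -15308/410 = -15308*1/410 = -7654/205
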